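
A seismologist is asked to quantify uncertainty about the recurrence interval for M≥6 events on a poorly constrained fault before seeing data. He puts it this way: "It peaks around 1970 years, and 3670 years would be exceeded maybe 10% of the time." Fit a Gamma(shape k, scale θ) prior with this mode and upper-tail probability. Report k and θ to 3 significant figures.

Gamma(k,θ) with k>1 has mode (k−1)θ, so θ = 1970/(k−1).
Need P(X < 3670) = 0.9 with θ tied to k this way. Start at k = 2, θ = 1970: P(X<3670) ≈ 0.556.
Too low — raise k to concentrate. Iterating converges to k ≈ 5.93.
Then θ = 1970/(5.93−1) ≈ 399.

k ≈ 5.93, θ ≈ 399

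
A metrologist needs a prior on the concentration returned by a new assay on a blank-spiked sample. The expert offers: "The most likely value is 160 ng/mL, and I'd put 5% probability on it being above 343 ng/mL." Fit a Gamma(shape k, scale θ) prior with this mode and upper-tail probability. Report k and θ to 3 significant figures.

k ≈ 5.74, θ ≈ 33.7

Gamma(k,θ) with k>1 has mode (k−1)θ, so θ = 160/(k−1).
Need P(X < 343) = 0.95 with θ tied to k this way. Start at k = 2, θ = 160: P(X<343) ≈ 0.632.
Too low — raise k to concentrate. Iterating converges to k ≈ 5.74.
Then θ = 160/(5.74−1) ≈ 33.7.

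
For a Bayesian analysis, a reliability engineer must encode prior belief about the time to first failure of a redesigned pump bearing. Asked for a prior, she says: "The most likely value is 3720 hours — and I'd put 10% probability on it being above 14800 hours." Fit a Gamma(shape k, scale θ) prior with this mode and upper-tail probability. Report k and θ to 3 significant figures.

Gamma(k,θ) with k>1 has mode (k−1)θ, so θ = 3720/(k−1).
Need P(X < 14800) = 0.9 with θ tied to k this way. Start at k = 2, θ = 3720: P(X<14800) ≈ 0.907.
Too high — lower k to spread out. Iterating converges to k ≈ 1.96.
Then θ = 3720/(1.96−1) ≈ 3860.

k ≈ 1.96, θ ≈ 3860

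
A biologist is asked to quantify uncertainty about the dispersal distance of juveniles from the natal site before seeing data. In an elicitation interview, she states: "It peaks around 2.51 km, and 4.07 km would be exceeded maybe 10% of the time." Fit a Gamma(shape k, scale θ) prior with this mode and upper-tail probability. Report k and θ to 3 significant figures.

Gamma(k,θ) with k>1 has mode (k−1)θ, so θ = 2.51/(k−1).
Need P(X < 4.07) = 0.9 with θ tied to k this way. Start at k = 2, θ = 2.51: P(X<4.07) ≈ 0.482.
Too low — raise k to concentrate. Iterating converges to k ≈ 9.06.
Then θ = 2.51/(9.06−1) ≈ 0.312.

k ≈ 9.06, θ ≈ 0.312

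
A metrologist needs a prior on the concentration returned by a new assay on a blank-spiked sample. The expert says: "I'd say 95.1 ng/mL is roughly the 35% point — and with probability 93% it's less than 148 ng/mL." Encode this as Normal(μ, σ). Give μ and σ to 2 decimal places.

μ = 106.05, σ = 28.42

The p-quantile of Normal(μ,σ) is μ + z_p·σ, with z_{0.35} = -0.3853 and z_{0.93} = 1.476.
Eliminate σ: μ = (z₂·x₁ − z₁·x₂)/(z₂ − z₁) = (1.476·95.1 − (-0.3853)·148)/1.861 = 106.05.
Then σ = (x₂ − x₁)/(z₂ − z₁) = (148 − 95.1)/1.861 = 28.42.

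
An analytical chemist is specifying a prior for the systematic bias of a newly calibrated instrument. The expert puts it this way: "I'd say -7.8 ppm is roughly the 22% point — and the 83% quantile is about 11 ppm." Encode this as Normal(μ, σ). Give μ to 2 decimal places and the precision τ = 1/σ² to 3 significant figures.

μ = 0.61, τ = 0.00843

For Normal(μ,σ), the p-quantile is μ + z_p·σ. Here z_{0.22} = -0.7722, z_{0.83} = 0.9542.
So -7.8 = μ − 0.7722σ and 11 = μ + 0.9542σ.
Subtracting: σ = (11 − -7.8)/(0.9542 − (-0.7722)) = 10.89.
Then μ = -7.8 − (-0.7722)·10.89 = 0.61.
Precision τ = 1/σ² = 1/10.89² = 0.00843.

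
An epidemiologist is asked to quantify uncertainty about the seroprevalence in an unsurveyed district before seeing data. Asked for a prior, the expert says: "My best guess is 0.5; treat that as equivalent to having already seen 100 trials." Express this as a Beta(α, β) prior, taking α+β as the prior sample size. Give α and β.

α = 50, β = 50

Under the effective-sample-size interpretation, Beta(α, β) has prior mean α/(α+β) and prior sample size α+β.
So α+β = 100 and α/(α+β) = 0.5, giving α = 0.5·100 = 50 and β = 100 − 50 = 50.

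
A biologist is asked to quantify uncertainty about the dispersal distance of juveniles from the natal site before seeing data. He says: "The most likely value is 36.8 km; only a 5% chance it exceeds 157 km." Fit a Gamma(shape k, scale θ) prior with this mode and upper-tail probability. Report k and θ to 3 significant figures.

k ≈ 2.18, θ ≈ 31.2

Gamma(k,θ) with k>1 has mode (k−1)θ, so θ = 36.8/(k−1).
Need P(X < 157) = 0.95 with θ tied to k this way. Start at k = 2, θ = 36.8: P(X<157) ≈ 0.926.
Too low — raise k to concentrate. Iterating converges to k ≈ 2.18.
Then θ = 36.8/(2.18−1) ≈ 31.2.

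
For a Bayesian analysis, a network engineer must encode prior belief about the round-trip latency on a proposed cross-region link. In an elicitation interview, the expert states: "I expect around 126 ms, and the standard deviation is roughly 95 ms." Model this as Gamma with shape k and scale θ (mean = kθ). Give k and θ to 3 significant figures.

k ≈ 1.76, θ ≈ 71.6

For Gamma(k, scale θ): mean = kθ, variance = kθ², so CV = 1/√k.
CV = SD/mean = 95/126 = 0.754, hence k = 1/CV² = 1.76.
Then θ = mean/k = 126/1.76 = 71.6.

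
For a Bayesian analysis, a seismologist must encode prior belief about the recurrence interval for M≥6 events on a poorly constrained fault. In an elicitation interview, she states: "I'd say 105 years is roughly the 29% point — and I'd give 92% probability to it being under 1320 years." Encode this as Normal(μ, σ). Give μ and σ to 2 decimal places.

μ = 448.31, σ = 620.39

For Normal(μ,σ), the p-quantile is μ + z_p·σ. Here z_{0.29} = -0.5534, z_{0.92} = 1.405.
So 105 = μ − 0.5534σ and 1320 = μ + 1.405σ.
Subtracting: σ = (1320 − 105)/(1.405 − (-0.5534)) = 620.39.
Then μ = 105 − (-0.5534)·620.39 = 448.31.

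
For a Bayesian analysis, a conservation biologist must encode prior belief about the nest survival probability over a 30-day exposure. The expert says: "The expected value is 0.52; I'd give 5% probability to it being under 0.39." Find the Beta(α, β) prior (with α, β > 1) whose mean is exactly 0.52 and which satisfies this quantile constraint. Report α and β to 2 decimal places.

α ≈ 20.51, β ≈ 18.93

With mean 0.52 fixed, write α = 0.52s, β = 0.48s where s = α+β.
Need P(θ < 0.39) = 0.05 under Beta(0.52s, 0.48s). Normal approximation: (q−m)/√(m(1−m)/s) ≈ z_{0.05} = -1.64, so s ≈ 0.52·0.48·(-1.64)²/(0.39−0.52)² = 40.0.
At s = 40.0: P(θ<0.39) ≈ 0.049. Adjusting to match 0.05 gives s ≈ 39.44.
So α = 0.52·39.44 ≈ 20.51, β = 0.48·39.44 ≈ 18.93.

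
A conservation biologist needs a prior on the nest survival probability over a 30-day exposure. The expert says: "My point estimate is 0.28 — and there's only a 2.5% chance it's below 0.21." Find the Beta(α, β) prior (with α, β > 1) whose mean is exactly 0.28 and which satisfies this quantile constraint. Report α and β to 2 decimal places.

With mean 0.28 fixed, write α = 0.28s, β = 0.72s where s = α+β.
Need P(θ < 0.21) = 0.025 under Beta(0.28s, 0.72s). Normal approximation: (q−m)/√(m(1−m)/s) ≈ z_{0.025} = -1.96, so s ≈ 0.28·0.72·(-1.96)²/(0.21−0.28)² = 158.0.
At s = 158.0: P(θ<0.21) ≈ 0.020. Adjusting to match 0.025 gives s ≈ 144.16.
So α = 0.28·144.16 ≈ 40.37, β = 0.72·144.16 ≈ 103.80.

α ≈ 40.37, β ≈ 103.80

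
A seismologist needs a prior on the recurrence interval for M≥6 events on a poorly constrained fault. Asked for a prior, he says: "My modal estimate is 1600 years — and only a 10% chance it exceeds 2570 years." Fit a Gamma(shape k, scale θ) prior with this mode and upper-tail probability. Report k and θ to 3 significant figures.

k ≈ 9.37, θ ≈ 191

Gamma(k,θ) with k>1 has mode (k−1)θ, so θ = 1600/(k−1).
Need P(X < 2570) = 0.9 with θ tied to k this way. Start at k = 2, θ = 1600: P(X<2570) ≈ 0.477.
Too low — raise k to concentrate. Iterating converges to k ≈ 9.37.
Then θ = 1600/(9.37−1) ≈ 191.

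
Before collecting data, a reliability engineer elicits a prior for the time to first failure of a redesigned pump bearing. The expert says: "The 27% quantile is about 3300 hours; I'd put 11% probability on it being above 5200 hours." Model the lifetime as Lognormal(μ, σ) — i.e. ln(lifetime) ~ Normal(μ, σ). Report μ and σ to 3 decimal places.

If T ~ Lognormal(μ,σ) then ln T ~ Normal(μ,σ), so the p-quantile of ln T is μ + z_p·σ.
ln(3300) = 8.102 and ln(5200) = 8.556; z_{0.27} = -0.6128, z_{0.89} = 1.227.
σ = (8.556 − 8.102)/(1.227 − (-0.6128)) = 0.247.
μ = 8.102 − (-0.6128)·0.247 = 8.253.

μ ≈ 8.253, σ ≈ 0.247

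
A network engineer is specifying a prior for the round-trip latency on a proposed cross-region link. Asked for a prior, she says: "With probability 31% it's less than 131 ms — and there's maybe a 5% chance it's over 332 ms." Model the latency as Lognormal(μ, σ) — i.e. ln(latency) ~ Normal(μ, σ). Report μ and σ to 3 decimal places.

μ ≈ 5.091, σ ≈ 0.434

If T ~ Lognormal(μ,σ) then ln T ~ Normal(μ,σ), so the p-quantile of ln T is μ + z_p·σ.
ln(131) = 4.875 and ln(332) = 5.805; z_{0.31} = -0.4959, z_{0.95} = 1.645.
σ = (5.805 − 4.875)/(1.645 − (-0.4959)) = 0.434.
μ = 4.875 − (-0.4959)·0.434 = 5.091.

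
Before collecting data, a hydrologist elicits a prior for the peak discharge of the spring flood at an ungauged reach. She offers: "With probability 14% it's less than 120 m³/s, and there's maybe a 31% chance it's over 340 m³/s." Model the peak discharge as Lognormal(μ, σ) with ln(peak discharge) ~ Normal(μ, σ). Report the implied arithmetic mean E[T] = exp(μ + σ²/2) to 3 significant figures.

E[T] ≈ 305 m³/s

If T ~ Lognormal(μ,σ) then ln T ~ Normal(μ,σ), so the p-quantile of ln T is μ + z_p·σ.
ln(120) = 4.787 and ln(340) = 5.829; z_{0.14} = -1.08, z_{0.69} = 0.4959.
σ = (5.829 − 4.787)/(0.4959 − (-1.08)) = 0.661.
μ = 4.787 − (-1.08)·0.661 = 5.501.
E[T] = exp(μ + σ²/2) = exp(5.501 + 0.2183) = 305 m³/s.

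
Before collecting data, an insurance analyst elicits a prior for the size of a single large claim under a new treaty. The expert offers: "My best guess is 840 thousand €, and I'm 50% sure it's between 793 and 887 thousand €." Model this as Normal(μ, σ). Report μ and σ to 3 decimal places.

A symmetric 50% interval runs μ ± z·σ with z = 0.6745.
Half-width = 47, so σ = 47/0.6745 = 69.682.
μ is the stated best guess, 840.000.

μ = 840.000, σ = 69.682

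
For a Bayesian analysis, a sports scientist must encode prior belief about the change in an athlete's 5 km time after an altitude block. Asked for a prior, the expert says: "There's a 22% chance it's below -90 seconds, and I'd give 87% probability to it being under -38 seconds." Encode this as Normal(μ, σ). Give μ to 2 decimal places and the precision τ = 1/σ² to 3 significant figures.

The p-quantile of Normal(μ,σ) is μ + z_p·σ, with z_{0.22} = -0.7722 and z_{0.87} = 1.126.
Eliminate σ: μ = (z₂·x₁ − z₁·x₂)/(z₂ − z₁) = (1.126·-90 − (-0.7722)·-38)/1.899 = -68.85.
Then σ = (x₂ − x₁)/(z₂ − z₁) = (-38 − -90)/1.899 = 27.39.
Precision τ = 1/σ² = 1/27.39² = 0.00133.

μ = -68.85, τ = 0.00133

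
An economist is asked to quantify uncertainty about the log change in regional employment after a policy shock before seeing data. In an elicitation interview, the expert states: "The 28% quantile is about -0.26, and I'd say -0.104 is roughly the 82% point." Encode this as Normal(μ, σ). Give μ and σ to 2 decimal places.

μ = -0.20, σ = 0.10

For Normal(μ,σ), the p-quantile is μ + z_p·σ. Here z_{0.28} = -0.5828, z_{0.82} = 0.9154.
So -0.26 = μ − 0.5828σ and -0.104 = μ + 0.9154σ.
Subtracting: σ = (-0.104 − -0.26)/(0.9154 − (-0.5828)) = 0.10.
Then μ = -0.26 − (-0.5828)·0.10 = -0.20.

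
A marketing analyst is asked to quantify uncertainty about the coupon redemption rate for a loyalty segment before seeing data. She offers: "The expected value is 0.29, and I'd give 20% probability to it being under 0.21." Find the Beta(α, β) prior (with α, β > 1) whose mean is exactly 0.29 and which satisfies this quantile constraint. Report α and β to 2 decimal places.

α ≈ 6.84, β ≈ 16.73

With mean 0.29 fixed, write α = 0.29s, β = 0.71s where s = α+β.
Need P(θ < 0.21) = 0.2 under Beta(0.29s, 0.71s). Normal approximation: (q−m)/√(m(1−m)/s) ≈ z_{0.2} = -0.842, so s ≈ 0.29·0.71·(-0.842)²/(0.21−0.29)² = 22.8.
At s = 22.8: P(θ<0.21) ≈ 0.205. Adjusting to match 0.2 gives s ≈ 23.57.
So α = 0.29·23.57 ≈ 6.84, β = 0.71·23.57 ≈ 16.73.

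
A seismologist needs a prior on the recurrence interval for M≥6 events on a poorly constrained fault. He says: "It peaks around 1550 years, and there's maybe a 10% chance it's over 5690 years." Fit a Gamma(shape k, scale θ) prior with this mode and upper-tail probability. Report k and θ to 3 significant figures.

Gamma(k,θ) with k>1 has mode (k−1)θ, so θ = 1550/(k−1).
Need P(X < 5690) = 0.9 with θ tied to k this way. Start at k = 2, θ = 1550: P(X<5690) ≈ 0.881.
Too low — raise k to concentrate. Iterating converges to k ≈ 2.1.
Then θ = 1550/(2.1−1) ≈ 1410.

k ≈ 2.1, θ ≈ 1410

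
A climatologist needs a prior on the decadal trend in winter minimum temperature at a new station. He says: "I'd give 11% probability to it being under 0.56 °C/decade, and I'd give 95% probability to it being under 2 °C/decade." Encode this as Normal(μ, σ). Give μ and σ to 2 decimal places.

μ = 1.18, σ = 0.50

For Normal(μ,σ), the p-quantile is μ + z_p·σ. Here z_{0.11} = -1.227, z_{0.95} = 1.645.
So 0.56 = μ − 1.227σ and 2 = μ + 1.645σ.
Subtracting: σ = (2 − 0.56)/(1.645 − (-1.227)) = 0.50.
Then μ = 0.56 − (-1.227)·0.50 = 1.18.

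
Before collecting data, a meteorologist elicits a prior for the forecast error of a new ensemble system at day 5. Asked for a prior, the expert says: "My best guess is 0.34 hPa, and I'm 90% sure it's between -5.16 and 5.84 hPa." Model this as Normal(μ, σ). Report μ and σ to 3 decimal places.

μ = 0.340, σ = 3.344

A symmetric 90% interval runs μ ± z·σ with z = 1.645.
Half-width = 5.5, so σ = 5.5/1.645 = 3.344.
μ is the stated best guess, 0.340.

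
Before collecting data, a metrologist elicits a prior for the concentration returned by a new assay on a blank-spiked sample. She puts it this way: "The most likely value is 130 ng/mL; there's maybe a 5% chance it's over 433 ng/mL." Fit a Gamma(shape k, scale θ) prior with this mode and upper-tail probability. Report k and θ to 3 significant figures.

Gamma(k,θ) with k>1 has mode (k−1)θ, so θ = 130/(k−1).
Need P(X < 433) = 0.95 with θ tied to k this way. Start at k = 2, θ = 130: P(X<433) ≈ 0.845.
Too low — raise k to concentrate. Iterating converges to k ≈ 2.8.
Then θ = 130/(2.8−1) ≈ 72.2.

k ≈ 2.8, θ ≈ 72.2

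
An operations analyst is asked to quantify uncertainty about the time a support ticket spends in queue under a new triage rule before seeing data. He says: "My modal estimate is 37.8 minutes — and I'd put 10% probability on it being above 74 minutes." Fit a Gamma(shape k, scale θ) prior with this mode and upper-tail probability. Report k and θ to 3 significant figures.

k ≈ 5.24, θ ≈ 8.91

Gamma(k,θ) with k>1 has mode (k−1)θ, so θ = 37.8/(k−1).
Need P(X < 74) = 0.9 with θ tied to k this way. Start at k = 2, θ = 37.8: P(X<74) ≈ 0.582.
Too low — raise k to concentrate. Iterating converges to k ≈ 5.24.
Then θ = 37.8/(5.24−1) ≈ 8.91.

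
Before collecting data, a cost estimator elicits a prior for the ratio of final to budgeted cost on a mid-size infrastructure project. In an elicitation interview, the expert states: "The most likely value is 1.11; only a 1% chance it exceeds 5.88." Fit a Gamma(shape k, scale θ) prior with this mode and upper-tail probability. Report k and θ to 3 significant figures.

Gamma(k,θ) with k>1 has mode (k−1)θ, so θ = 1.11/(k−1).
Need P(X < 5.88) = 0.99 with θ tied to k this way. Start at k = 2, θ = 1.11: P(X<5.88) ≈ 0.968.
Too low — raise k to concentrate. Iterating converges to k ≈ 2.39.
Then θ = 1.11/(2.39−1) ≈ 0.801.

k ≈ 2.39, θ ≈ 0.801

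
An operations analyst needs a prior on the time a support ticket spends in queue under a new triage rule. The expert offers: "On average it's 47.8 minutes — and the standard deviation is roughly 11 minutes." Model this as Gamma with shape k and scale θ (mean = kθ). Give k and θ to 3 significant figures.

k ≈ 18.9, θ ≈ 2.53

For Gamma(k, scale θ): mean = kθ, variance = kθ², so CV = 1/√k.
CV = SD/mean = 11/47.8 = 0.2301, hence k = 1/CV² = 18.9.
Then θ = mean/k = 47.8/18.9 = 2.53.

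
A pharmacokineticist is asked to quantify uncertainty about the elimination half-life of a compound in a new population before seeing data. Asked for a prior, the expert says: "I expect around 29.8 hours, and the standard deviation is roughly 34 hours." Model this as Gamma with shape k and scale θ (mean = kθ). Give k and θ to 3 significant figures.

k ≈ 0.768, θ ≈ 38.8

For Gamma(k, scale θ): mean = kθ, variance = kθ², so CV = 1/√k.
CV = SD/mean = 34/29.8 = 1.141, hence k = 1/CV² = 0.768.
Then θ = mean/k = 29.8/0.768 = 38.8.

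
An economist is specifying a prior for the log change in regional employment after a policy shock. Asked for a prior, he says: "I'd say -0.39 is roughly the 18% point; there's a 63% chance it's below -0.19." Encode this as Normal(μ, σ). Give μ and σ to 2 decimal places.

For Normal(μ,σ), the p-quantile is μ + z_p·σ. Here z_{0.18} = -0.9154, z_{0.63} = 0.3319.
So -0.39 = μ − 0.9154σ and -0.19 = μ + 0.3319σ.
Subtracting: σ = (-0.19 − -0.39)/(0.3319 − (-0.9154)) = 0.16.
Then μ = -0.39 − (-0.9154)·0.16 = -0.24.

μ = -0.24, σ = 0.16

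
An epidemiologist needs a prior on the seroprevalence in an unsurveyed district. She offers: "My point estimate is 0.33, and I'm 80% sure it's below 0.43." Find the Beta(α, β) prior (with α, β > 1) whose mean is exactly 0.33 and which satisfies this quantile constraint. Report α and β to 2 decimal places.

α ≈ 4.95, β ≈ 10.05

With mean 0.33 fixed, write α = 0.33s, β = 0.67s where s = α+β.
Need P(θ < 0.43) = 0.8 under Beta(0.33s, 0.67s). Normal approximation: (q−m)/√(m(1−m)/s) ≈ z_{0.8} = 0.842, so s ≈ 0.33·0.67·(0.842)²/(0.43−0.33)² = 15.7.
At s = 15.7: P(θ<0.43) ≈ 0.805. Adjusting to match 0.8 gives s ≈ 15.00.
So α = 0.33·15.00 ≈ 4.95, β = 0.67·15.00 ≈ 10.05.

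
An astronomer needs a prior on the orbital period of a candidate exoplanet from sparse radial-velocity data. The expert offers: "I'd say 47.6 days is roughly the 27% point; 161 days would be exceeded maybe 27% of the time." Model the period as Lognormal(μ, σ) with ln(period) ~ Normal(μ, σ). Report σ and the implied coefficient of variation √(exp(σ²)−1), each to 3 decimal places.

If T ~ Lognormal(μ,σ) then ln T ~ Normal(μ,σ), so the p-quantile of ln T is μ + z_p·σ.
ln(47.6) = 3.863 and ln(161) = 5.081; z_{0.27} = -0.6128, z_{0.73} = 0.6128.
σ = (5.081 − 3.863)/(0.6128 − (-0.6128)) = 0.994.
μ = 3.863 − (-0.6128)·0.994 = 4.472.
CV = √(exp(σ²)−1) = √(exp(0.9885)−1) = 1.299.

σ ≈ 0.994, CV ≈ 1.299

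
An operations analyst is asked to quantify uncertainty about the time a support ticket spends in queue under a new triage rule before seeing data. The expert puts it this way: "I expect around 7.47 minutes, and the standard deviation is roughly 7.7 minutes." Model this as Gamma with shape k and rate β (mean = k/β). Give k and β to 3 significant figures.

For Gamma(k, rate β): mean = k/β, variance = k/β², so CV = 1/√k.
CV = SD/mean = 7.7/7.47 = 1.031, hence k = 1/CV² = 0.941.
Then β = k/mean = 0.941/7.47 = 0.126.

k ≈ 0.941, β ≈ 0.126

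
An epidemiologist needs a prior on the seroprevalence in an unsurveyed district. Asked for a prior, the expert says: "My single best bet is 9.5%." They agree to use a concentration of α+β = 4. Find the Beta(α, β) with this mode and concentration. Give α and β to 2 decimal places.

For α,β > 1 the Beta mode is (α−1)/(α+β−2). With α+β = 4, the mode is (α−1)/2.
Set (α−1)/2 = 0.095 → α = 1 + 0.095·2 = 1.19.
β = 4 − α = 2.81.

α = 1.19, β = 2.81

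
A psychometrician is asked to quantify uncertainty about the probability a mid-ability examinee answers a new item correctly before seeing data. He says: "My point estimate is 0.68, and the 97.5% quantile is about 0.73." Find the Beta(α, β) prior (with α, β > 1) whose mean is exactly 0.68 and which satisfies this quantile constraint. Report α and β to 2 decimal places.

α ≈ 216.91, β ≈ 102.07

With mean 0.68 fixed, write α = 0.68s, β = 0.32s where s = α+β.
Need P(θ < 0.73) = 0.975 under Beta(0.68s, 0.32s). Normal approximation: (q−m)/√(m(1−m)/s) ≈ z_{0.975} = 1.96, so s ≈ 0.68·0.32·(1.96)²/(0.73−0.68)² = 334.4.
At s = 334.4: P(θ<0.73) ≈ 0.978. Adjusting to match 0.975 gives s ≈ 318.98.
So α = 0.68·318.98 ≈ 216.91, β = 0.32·318.98 ≈ 102.07.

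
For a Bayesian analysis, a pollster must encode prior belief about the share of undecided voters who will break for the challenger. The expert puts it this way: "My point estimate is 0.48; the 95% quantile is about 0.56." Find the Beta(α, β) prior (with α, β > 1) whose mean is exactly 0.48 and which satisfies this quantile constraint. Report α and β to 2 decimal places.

α ≈ 50.51, β ≈ 54.72

With mean 0.48 fixed, write α = 0.48s, β = 0.52s where s = α+β.
Need P(θ < 0.56) = 0.95 under Beta(0.48s, 0.52s). Normal approximation: (q−m)/√(m(1−m)/s) ≈ z_{0.95} = 1.64, so s ≈ 0.48·0.52·(1.64)²/(0.56−0.48)² = 105.5.
At s = 105.5: P(θ<0.56) ≈ 0.950. Adjusting to match 0.95 gives s ≈ 105.23.
So α = 0.48·105.23 ≈ 50.51, β = 0.52·105.23 ≈ 54.72.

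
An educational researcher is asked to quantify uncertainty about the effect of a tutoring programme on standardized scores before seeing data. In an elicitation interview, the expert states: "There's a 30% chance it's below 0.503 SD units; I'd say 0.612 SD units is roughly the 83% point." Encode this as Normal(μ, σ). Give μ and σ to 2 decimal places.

μ = 0.54, σ = 0.07

The p-quantile of Normal(μ,σ) is μ + z_p·σ, with z_{0.3} = -0.5244 and z_{0.83} = 0.9542.
Eliminate σ: μ = (z₂·x₁ − z₁·x₂)/(z₂ − z₁) = (0.9542·0.503 − (-0.5244)·0.612)/1.479 = 0.54.
Then σ = (x₂ − x₁)/(z₂ − z₁) = (0.612 − 0.503)/1.479 = 0.07.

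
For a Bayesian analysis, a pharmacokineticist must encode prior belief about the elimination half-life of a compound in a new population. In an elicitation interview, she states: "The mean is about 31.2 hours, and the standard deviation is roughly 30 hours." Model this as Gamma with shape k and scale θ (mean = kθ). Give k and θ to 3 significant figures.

For Gamma(k, scale θ): mean = kθ, variance = kθ², so CV = 1/√k.
CV = SD/mean = 30/31.2 = 0.9615, hence k = 1/CV² = 1.08.
Then θ = mean/k = 31.2/1.08 = 28.8.

k ≈ 1.08, θ ≈ 28.8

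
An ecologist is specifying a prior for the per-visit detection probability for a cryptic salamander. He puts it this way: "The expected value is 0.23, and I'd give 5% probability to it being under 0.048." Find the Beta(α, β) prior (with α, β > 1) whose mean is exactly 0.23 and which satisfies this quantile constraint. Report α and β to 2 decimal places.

With mean 0.23 fixed, write α = 0.23s, β = 0.77s where s = α+β.
Need P(θ < 0.048) = 0.05 under Beta(0.23s, 0.77s). Normal approximation: (q−m)/√(m(1−m)/s) ≈ z_{0.05} = -1.64, so s ≈ 0.23·0.77·(-1.64)²/(0.048−0.23)² = 14.5.
At s = 14.5: P(θ<0.048) ≈ 0.013. Adjusting to match 0.05 gives s ≈ 8.65.
So α = 0.23·8.65 ≈ 1.99, β = 0.77·8.65 ≈ 6.66.

α ≈ 1.99, β ≈ 6.66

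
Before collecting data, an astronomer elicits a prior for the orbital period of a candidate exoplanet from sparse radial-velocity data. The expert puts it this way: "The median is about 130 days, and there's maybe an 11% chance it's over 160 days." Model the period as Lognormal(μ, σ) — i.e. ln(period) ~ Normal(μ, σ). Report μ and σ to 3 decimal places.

If T ~ Lognormal(μ,σ) then ln T ~ Normal(μ,σ), so the p-quantile of ln T is μ + z_p·σ.
ln(130) = 4.868 and ln(160) = 5.075; z_{0.5} = 0, z_{0.89} = 1.227.
σ = (5.075 − 4.868)/(1.227 − (0)) = 0.169.
μ = 4.868 − (0)·0.169 = 4.868.

μ ≈ 4.868, σ ≈ 0.169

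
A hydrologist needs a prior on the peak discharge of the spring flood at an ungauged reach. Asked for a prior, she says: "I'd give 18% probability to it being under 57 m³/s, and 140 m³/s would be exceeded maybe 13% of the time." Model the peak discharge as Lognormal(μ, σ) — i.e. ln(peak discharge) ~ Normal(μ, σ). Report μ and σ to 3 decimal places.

If T ~ Lognormal(μ,σ) then ln T ~ Normal(μ,σ), so the p-quantile of ln T is μ + z_p·σ.
ln(57) = 4.043 and ln(140) = 4.942; z_{0.18} = -0.9154, z_{0.87} = 1.126.
σ = (4.942 − 4.043)/(1.126 − (-0.9154)) = 0.440.
μ = 4.043 − (-0.9154)·0.440 = 4.446.

μ ≈ 4.446, σ ≈ 0.440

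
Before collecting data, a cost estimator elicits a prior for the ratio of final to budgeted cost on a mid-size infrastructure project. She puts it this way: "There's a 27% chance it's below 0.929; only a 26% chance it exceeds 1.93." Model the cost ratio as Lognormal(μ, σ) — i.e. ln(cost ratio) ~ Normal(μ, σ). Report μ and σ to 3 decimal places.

If T ~ Lognormal(μ,σ) then ln T ~ Normal(μ,σ), so the p-quantile of ln T is μ + z_p·σ.
ln(0.929) = -0.07365 and ln(1.93) = 0.6575; z_{0.27} = -0.6128, z_{0.74} = 0.6433.
σ = (0.6575 − -0.07365)/(0.6433 − (-0.6128)) = 0.582.
μ = -0.07365 − (-0.6128)·0.582 = 0.283.

μ ≈ 0.283, σ ≈ 0.582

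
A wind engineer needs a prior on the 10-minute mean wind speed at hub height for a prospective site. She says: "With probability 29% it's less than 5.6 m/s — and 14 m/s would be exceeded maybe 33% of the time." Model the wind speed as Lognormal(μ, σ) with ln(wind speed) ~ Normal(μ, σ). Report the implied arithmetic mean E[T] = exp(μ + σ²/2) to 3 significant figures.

If T ~ Lognormal(μ,σ) then ln T ~ Normal(μ,σ), so the p-quantile of ln T is μ + z_p·σ.
ln(5.6) = 1.723 and ln(14) = 2.639; z_{0.29} = -0.5534, z_{0.67} = 0.4399.
σ = (2.639 − 1.723)/(0.4399 − (-0.5534)) = 0.922.
μ = 1.723 − (-0.5534)·0.922 = 2.233.
E[T] = exp(μ + σ²/2) = exp(2.233 + 0.4255) = 14.3 m/s.

E[T] ≈ 14.3 m/s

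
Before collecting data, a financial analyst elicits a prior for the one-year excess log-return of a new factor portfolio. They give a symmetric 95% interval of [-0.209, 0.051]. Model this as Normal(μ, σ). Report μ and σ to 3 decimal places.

μ = -0.079, σ = 0.066

A symmetric 95% interval runs μ ± z·σ with z = 1.96.
Half-width = 0.13, so σ = 0.13/1.96 = 0.066.
μ is the interval midpoint, -0.079.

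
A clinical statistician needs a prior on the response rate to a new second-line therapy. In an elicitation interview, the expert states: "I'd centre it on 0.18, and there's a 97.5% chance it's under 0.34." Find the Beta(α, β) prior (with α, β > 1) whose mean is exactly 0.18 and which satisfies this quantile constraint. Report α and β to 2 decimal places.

With mean 0.18 fixed, write α = 0.18s, β = 0.82s where s = α+β.
Need P(θ < 0.34) = 0.975 under Beta(0.18s, 0.82s). Normal approximation: (q−m)/√(m(1−m)/s) ≈ z_{0.975} = 1.96, so s ≈ 0.18·0.82·(1.96)²/(0.34−0.18)² = 22.1.
At s = 22.1: P(θ<0.34) ≈ 0.962. Adjusting to match 0.975 gives s ≈ 27.70.
So α = 0.18·27.70 ≈ 4.99, β = 0.82·27.70 ≈ 22.72.

α ≈ 4.99, β ≈ 22.72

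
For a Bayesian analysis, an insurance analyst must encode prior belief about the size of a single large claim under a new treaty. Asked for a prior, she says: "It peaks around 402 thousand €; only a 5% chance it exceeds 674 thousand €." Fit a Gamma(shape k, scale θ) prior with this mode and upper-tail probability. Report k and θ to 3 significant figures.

Gamma(k,θ) with k>1 has mode (k−1)θ, so θ = 402/(k−1).
Need P(X < 674) = 0.95 with θ tied to k this way. Start at k = 2, θ = 402: P(X<674) ≈ 0.499.
Too low — raise k to concentrate. Iterating converges to k ≈ 11.5.
Then θ = 402/(11.5−1) ≈ 38.4.

k ≈ 11.5, θ ≈ 38.4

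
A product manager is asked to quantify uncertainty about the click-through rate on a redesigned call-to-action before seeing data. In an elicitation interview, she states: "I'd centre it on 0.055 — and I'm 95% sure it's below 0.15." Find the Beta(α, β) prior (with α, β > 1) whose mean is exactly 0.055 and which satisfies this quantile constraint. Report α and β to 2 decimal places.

With mean 0.055 fixed, write α = 0.055s, β = 0.945s where s = α+β.
Need P(θ < 0.15) = 0.95 under Beta(0.055s, 0.945s). Normal approximation: (q−m)/√(m(1−m)/s) ≈ z_{0.95} = 1.64, so s ≈ 0.055·0.945·(1.64)²/(0.15−0.055)² = 15.6.
At s = 15.6: P(θ<0.15) ≈ 0.929. Adjusting to match 0.95 gives s ≈ 21.92.
So α = 0.055·21.92 ≈ 1.21, β = 0.945·21.92 ≈ 20.72.

α ≈ 1.21, β ≈ 20.72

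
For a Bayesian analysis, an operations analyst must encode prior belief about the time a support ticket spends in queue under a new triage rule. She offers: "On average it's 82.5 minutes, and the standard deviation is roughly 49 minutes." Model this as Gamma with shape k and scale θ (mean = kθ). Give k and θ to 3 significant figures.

k ≈ 2.83, θ ≈ 29.1

For Gamma(k, scale θ): mean = kθ, variance = kθ², so CV = 1/√k.
CV = SD/mean = 49/82.5 = 0.5939, hence k = 1/CV² = 2.83.
Then θ = mean/k = 82.5/2.83 = 29.1.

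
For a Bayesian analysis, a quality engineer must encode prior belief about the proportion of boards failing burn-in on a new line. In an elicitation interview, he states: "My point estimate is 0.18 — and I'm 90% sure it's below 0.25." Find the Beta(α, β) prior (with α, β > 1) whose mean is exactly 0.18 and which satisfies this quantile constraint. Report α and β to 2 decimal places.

α ≈ 9.42, β ≈ 42.91

With mean 0.18 fixed, write α = 0.18s, β = 0.82s where s = α+β.
Need P(θ < 0.25) = 0.9 under Beta(0.18s, 0.82s). Normal approximation: (q−m)/√(m(1−m)/s) ≈ z_{0.9} = 1.28, so s ≈ 0.18·0.82·(1.28)²/(0.25−0.18)² = 49.5.
At s = 49.5: P(θ<0.25) ≈ 0.894. Adjusting to match 0.9 gives s ≈ 52.33.
So α = 0.18·52.33 ≈ 9.42, β = 0.82·52.33 ≈ 42.91.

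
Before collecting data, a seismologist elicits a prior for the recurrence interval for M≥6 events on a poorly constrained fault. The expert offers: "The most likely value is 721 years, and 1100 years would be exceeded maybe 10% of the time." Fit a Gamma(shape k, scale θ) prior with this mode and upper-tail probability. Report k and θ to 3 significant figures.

Gamma(k,θ) with k>1 has mode (k−1)θ, so θ = 721/(k−1).
Need P(X < 1100) = 0.9 with θ tied to k this way. Start at k = 2, θ = 721: P(X<1100) ≈ 0.451.
Too low — raise k to concentrate. Iterating converges to k ≈ 11.5.
Then θ = 721/(11.5−1) ≈ 69.

k ≈ 11.5, θ ≈ 69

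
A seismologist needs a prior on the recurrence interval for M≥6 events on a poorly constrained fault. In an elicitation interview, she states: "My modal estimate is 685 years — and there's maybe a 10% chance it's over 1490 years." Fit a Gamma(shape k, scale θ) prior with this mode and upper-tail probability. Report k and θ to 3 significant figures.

k ≈ 4.18, θ ≈ 215

Gamma(k,θ) with k>1 has mode (k−1)θ, so θ = 685/(k−1).
Need P(X < 1490) = 0.9 with θ tied to k this way. Start at k = 2, θ = 685: P(X<1490) ≈ 0.639.
Too low — raise k to concentrate. Iterating converges to k ≈ 4.18.
Then θ = 685/(4.18−1) ≈ 215.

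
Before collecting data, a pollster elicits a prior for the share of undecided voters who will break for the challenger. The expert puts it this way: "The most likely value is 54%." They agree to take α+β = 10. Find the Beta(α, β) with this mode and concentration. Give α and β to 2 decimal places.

α = 5.32, β = 4.68

For α,β > 1 the Beta mode is (α−1)/(α+β−2). With α+β = 10, the mode is (α−1)/8.
Set (α−1)/8 = 0.54 → α = 1 + 0.54·8 = 5.32.
β = 10 − α = 4.68.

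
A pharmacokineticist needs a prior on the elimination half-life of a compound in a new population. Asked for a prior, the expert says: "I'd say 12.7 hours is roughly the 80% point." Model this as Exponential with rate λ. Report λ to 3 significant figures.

P(T < 12.7) = 1 − e^(−λ·12.7) = 0.8, so λ = −ln(1−0.8)/12.7 = −ln(0.2)/12.7 = 0.127.

λ ≈ 0.127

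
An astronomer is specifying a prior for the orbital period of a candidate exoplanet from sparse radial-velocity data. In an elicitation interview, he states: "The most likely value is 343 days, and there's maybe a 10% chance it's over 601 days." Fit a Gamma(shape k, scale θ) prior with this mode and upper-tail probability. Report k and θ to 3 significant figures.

k ≈ 7.04, θ ≈ 56.8

Gamma(k,θ) with k>1 has mode (k−1)θ, so θ = 343/(k−1).
Need P(X < 601) = 0.9 with θ tied to k this way. Start at k = 2, θ = 343: P(X<601) ≈ 0.523.
Too low — raise k to concentrate. Iterating converges to k ≈ 7.04.
Then θ = 343/(7.04−1) ≈ 56.8.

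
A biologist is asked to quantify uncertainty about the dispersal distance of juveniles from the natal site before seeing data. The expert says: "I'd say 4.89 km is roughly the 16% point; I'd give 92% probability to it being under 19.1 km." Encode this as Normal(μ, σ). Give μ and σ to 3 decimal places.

μ = 10.779, σ = 5.922

For Normal(μ,σ), the p-quantile is μ + z_p·σ. Here z_{0.16} = -0.9945, z_{0.92} = 1.405.
So 4.89 = μ − 0.9945σ and 19.1 = μ + 1.405σ.
Subtracting: σ = (19.1 − 4.89)/(1.405 − (-0.9945)) = 5.922.
Then μ = 4.89 − (-0.9945)·5.922 = 10.779.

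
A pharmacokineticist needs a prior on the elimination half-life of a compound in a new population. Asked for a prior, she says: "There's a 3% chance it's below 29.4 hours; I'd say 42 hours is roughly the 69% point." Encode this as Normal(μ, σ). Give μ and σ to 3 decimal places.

For Normal(μ,σ), the p-quantile is μ + z_p·σ. Here z_{0.03} = -1.881, z_{0.69} = 0.4959.
So 29.4 = μ − 1.881σ and 42 = μ + 0.4959σ.
Subtracting: σ = (42 − 29.4)/(0.4959 − (-1.881)) = 5.302.
Then μ = 29.4 − (-1.881)·5.302 = 39.371.

μ = 39.371, σ = 5.302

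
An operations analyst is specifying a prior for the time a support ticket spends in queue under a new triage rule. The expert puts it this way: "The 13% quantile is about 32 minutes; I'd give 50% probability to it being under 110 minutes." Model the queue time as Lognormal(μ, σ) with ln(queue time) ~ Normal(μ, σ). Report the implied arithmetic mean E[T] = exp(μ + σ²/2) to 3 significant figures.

If T ~ Lognormal(μ,σ) then ln T ~ Normal(μ,σ), so the p-quantile of ln T is μ + z_p·σ.
ln(32) = 3.466 and ln(110) = 4.7; z_{0.13} = -1.126, z_{0.5} = 0.
σ = (4.7 − 3.466)/(0 − (-1.126)) = 1.096.
μ = 3.466 − (-1.126)·1.096 = 4.700.
E[T] = exp(μ + σ²/2) = exp(4.700 + 0.6008) = 201 minutes.

E[T] ≈ 201 minutes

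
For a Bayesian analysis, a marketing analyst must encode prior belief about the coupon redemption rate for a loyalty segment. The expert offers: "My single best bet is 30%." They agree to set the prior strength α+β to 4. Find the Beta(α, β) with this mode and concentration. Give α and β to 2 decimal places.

For α,β > 1 the Beta mode is (α−1)/(α+β−2). With α+β = 4, the mode is (α−1)/2.
Set (α−1)/2 = 0.3 → α = 1 + 0.3·2 = 1.60.
β = 4 − α = 2.40.

α = 1.60, β = 2.40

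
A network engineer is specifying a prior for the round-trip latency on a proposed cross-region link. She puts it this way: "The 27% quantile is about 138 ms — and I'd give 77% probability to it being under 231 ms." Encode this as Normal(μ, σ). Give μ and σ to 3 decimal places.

For Normal(μ,σ), the p-quantile is μ + z_p·σ. Here z_{0.27} = -0.6128, z_{0.77} = 0.7388.
So 138 = μ − 0.6128σ and 231 = μ + 0.7388σ.
Subtracting: σ = (231 − 138)/(0.7388 − (-0.6128)) = 68.804.
Then μ = 138 − (-0.6128)·68.804 = 180.164.

μ = 180.164, σ = 68.804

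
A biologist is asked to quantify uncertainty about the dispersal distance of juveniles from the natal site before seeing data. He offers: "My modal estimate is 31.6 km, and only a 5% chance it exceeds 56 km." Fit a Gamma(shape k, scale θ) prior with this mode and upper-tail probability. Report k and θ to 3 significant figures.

Gamma(k,θ) with k>1 has mode (k−1)θ, so θ = 31.6/(k−1).
Need P(X < 56) = 0.95 with θ tied to k this way. Start at k = 2, θ = 31.6: P(X<56) ≈ 0.529.
Too low — raise k to concentrate. Iterating converges to k ≈ 9.52.
Then θ = 31.6/(9.52−1) ≈ 3.71.

k ≈ 9.52, θ ≈ 3.71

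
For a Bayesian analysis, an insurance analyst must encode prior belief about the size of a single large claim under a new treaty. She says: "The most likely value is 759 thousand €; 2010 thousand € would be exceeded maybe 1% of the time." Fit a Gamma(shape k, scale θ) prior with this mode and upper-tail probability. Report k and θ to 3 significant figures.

Gamma(k,θ) with k>1 has mode (k−1)θ, so θ = 759/(k−1).
Need P(X < 2010) = 0.99 with θ tied to k this way. Start at k = 2, θ = 759: P(X<2010) ≈ 0.742.
Too low — raise k to concentrate. Iterating converges to k ≈ 5.89.
Then θ = 759/(5.89−1) ≈ 155.

k ≈ 5.89, θ ≈ 155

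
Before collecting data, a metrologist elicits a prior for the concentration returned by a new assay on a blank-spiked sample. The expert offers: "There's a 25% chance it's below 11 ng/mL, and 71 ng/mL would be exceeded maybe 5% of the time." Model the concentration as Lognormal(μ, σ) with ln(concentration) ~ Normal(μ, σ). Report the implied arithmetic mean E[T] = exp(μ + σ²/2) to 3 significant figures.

E[T] ≈ 26.1 ng/mL

If T ~ Lognormal(μ,σ) then ln T ~ Normal(μ,σ), so the p-quantile of ln T is μ + z_p·σ.
ln(11) = 2.398 and ln(71) = 4.263; z_{0.25} = -0.6745, z_{0.95} = 1.645.
σ = (4.263 − 2.398)/(1.645 − (-0.6745)) = 0.804.
μ = 2.398 − (-0.6745)·0.804 = 2.940.
E[T] = exp(μ + σ²/2) = exp(2.940 + 0.3232) = 26.1 ng/mL.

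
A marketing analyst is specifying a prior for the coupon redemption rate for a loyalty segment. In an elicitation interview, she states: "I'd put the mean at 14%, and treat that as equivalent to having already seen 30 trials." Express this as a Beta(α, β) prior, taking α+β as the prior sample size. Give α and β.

α = 4.2, β = 25.8

Under the effective-sample-size interpretation, Beta(α, β) has prior mean α/(α+β) and prior sample size α+β.
So α+β = 30 and α/(α+β) = 0.14, giving α = 0.14·30 = 4.2 and β = 30 − 4.2 = 25.8.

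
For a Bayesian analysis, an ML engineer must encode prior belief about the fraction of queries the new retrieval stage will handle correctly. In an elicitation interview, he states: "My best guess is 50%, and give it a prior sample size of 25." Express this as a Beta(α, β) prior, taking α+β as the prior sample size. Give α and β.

α = 12.5, β = 12.5

Under the effective-sample-size interpretation, Beta(α, β) has prior mean α/(α+β) and prior sample size α+β.
So α+β = 25 and α/(α+β) = 0.5, giving α = 0.5·25 = 12.5 and β = 25 − 12.5 = 12.5.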